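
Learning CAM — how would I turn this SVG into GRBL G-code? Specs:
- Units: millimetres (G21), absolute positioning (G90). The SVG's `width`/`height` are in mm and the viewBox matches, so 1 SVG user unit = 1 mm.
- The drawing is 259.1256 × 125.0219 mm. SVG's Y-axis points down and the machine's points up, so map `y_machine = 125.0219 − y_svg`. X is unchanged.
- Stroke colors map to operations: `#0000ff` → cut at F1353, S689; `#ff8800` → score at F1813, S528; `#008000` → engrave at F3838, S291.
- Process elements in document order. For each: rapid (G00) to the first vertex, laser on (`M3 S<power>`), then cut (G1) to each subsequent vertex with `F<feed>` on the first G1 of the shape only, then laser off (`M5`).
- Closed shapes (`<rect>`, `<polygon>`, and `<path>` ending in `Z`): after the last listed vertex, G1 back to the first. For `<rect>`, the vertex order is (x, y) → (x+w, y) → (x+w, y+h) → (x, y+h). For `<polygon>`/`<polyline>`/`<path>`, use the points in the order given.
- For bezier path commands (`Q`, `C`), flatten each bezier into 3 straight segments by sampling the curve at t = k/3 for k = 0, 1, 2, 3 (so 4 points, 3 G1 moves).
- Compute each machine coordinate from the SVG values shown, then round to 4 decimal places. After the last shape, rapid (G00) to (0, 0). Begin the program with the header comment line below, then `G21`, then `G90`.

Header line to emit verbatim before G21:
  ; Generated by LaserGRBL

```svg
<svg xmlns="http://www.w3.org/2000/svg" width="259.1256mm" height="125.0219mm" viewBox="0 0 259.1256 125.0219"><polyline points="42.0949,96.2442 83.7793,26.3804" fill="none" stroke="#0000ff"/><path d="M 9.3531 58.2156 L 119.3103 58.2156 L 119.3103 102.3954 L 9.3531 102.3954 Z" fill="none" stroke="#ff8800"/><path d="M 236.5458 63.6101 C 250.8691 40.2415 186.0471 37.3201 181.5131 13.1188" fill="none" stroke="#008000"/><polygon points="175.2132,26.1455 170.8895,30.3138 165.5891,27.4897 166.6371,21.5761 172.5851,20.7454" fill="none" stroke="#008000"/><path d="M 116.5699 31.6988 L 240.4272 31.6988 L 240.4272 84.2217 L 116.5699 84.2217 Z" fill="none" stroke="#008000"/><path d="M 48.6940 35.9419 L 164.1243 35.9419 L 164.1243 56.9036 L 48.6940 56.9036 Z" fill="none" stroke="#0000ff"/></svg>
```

viewBox `0 0 259.1256 125.0219` with mm width/height → 1 unit = 1 mm. Flip: y_m = 125.0219 − y_svg.

**Shape 1** — `<polyline>` line segment, stroke `#0000ff` → cut (S689, F1353). Machine vertices: (42.0949,28.7777) → (83.7793,98.6415). Open path.

**Shape 2** — `<path>` rectangle, stroke `#ff8800` → score (S528, F1813). Machine vertices: (9.3531,66.8063) → (119.3103,66.8063) → (119.3103,22.6265) → (9.3531,22.6265) → (9.3531,66.8063). Closed: final G1 returns to the first vertex.

**Shape 3** — `<path>` cubic bezier, stroke `#008000` → engrave (S291, F3838). Control points (SVG): P0=(236.5458,63.6101), P1=(250.8691,40.2415), P2=(186.0471,37.3201), P3=(181.5131,13.1188); sampled at t=k/3. Machine vertices: (236.5458,61.4118) → (229.6515,79.5101) → (200.9789,93.2497) → (181.5131,111.9031). Open path.

**Shape 4** — `<polygon>` regular polygon, stroke `#008000` → engrave (S291, F3838). Machine vertices: (175.2132,98.8764) → (170.8895,94.7081) → (165.5891,97.5322) → (166.6371,103.4458) → (172.5851,104.2765) → (175.2132,98.8764). Closed: final G1 returns to the first vertex.

**Shape 5** — `<path>` rectangle, stroke `#008000` → engrave (S291, F3838). Machine vertices: (116.5699,93.3231) → (240.4272,93.3231) → (240.4272,40.8002) → (116.5699,40.8002) → (116.5699,93.3231). Closed: final G1 returns to the first vertex.

**Shape 6** — `<path>` rectangle, stroke `#0000ff` → cut (S689, F1353). Machine vertices: (48.6940,89.0800) → (164.1243,89.0800) → (164.1243,68.1183) → (48.6940,68.1183) → (48.6940,89.0800). Closed: final G1 returns to the first vertex.

; Generated by LaserGRBL
G21
G90
G00 X42.0949 Y28.7777
M3 S689
G1 X83.7793 Y98.6415 F1353
M5
G00 X9.3531 Y66.8063
M3 S528
G1 X119.3103 Y66.8063 F1813
G1 X119.3103 Y22.6265
G1 X9.3531 Y22.6265
G1 X9.3531 Y66.8063
M5
G00 X236.5458 Y61.4118
M3 S291
G1 X229.6515 Y79.5101 F3838
G1 X200.9789 Y93.2497
G1 X181.5131 Y111.9031
M5
G00 X175.2132 Y98.8764
M3 S291
G1 X170.8895 Y94.7081 F3838
G1 X165.5891 Y97.5322
G1 X166.6371 Y103.4458
G1 X172.5851 Y104.2765
G1 X175.2132 Y98.8764
M5
G00 X116.5699 Y93.3231
M3 S291
G1 X240.4272 Y93.3231 F3838
G1 X240.4272 Y40.8002
G1 X116.5699 Y40.8002
G1 X116.5699 Y93.3231
M5
G00 X48.6940 Y89.0800
M3 S689
G1 X164.1243 Y89.0800 F1353
G1 X164.1243 Y68.1183
G1 X48.6940 Y68.1183
G1 X48.6940 Y89.0800
M5
G00 X0.0000 Y0.0000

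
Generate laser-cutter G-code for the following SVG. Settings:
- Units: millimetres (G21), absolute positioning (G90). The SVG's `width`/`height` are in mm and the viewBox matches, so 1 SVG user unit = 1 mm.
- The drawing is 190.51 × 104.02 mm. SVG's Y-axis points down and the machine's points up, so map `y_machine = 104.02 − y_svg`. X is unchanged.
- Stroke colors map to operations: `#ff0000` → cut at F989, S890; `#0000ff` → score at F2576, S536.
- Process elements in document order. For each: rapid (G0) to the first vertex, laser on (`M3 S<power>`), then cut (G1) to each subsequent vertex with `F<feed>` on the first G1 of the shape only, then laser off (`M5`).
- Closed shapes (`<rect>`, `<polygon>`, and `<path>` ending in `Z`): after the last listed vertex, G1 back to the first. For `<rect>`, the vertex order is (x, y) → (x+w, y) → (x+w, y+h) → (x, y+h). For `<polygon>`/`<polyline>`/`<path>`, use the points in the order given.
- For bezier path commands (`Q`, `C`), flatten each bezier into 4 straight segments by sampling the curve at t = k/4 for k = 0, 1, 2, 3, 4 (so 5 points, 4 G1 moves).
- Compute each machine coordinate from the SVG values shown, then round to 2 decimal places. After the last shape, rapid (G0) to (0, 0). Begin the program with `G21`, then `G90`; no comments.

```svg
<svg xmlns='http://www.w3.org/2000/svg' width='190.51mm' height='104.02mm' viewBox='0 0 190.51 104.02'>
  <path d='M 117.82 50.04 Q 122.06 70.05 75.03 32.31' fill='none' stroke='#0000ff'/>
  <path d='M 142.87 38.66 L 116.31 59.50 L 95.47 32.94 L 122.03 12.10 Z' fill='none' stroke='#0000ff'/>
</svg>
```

viewBox `0 0 190.51 104.02` with mm width/height → 1 unit = 1 mm. Flip: y_m = 104.02 − y_svg.

**Shape 1** — `<path>` quadratic bezier, stroke `#0000ff` → score (S536, F2576). Control points (SVG): P0=(117.82,50.04), P1=(122.06,70.05), P2=(75.03,32.31); sampled at t=k/4. Machine vertices: (117.82,53.98) → (116.74,47.58) → (109.24,48.41) → (95.34,56.45) → (75.03,71.71). Open path.

**Shape 2** — `<path>` regular polygon, stroke `#0000ff` → score (S536, F2576). Machine vertices: (142.87,65.36) → (116.31,44.52) → (95.47,71.08) → (122.03,91.92) → (142.87,65.36). Closed: final G1 returns to the first vertex.

G21
G90
G0 X117.82 Y53.98
M3 S536
G1 X116.74 Y47.58 F2576
G1 X109.24 Y48.41
G1 X95.34 Y56.45
G1 X75.03 Y71.71
M5
G0 X142.87 Y65.36
M3 S536
G1 X116.31 Y44.52 F2576
G1 X95.47 Y71.08
G1 X122.03 Y91.92
G1 X142.87 Y65.36
M5
G0 X0.00 Y0.00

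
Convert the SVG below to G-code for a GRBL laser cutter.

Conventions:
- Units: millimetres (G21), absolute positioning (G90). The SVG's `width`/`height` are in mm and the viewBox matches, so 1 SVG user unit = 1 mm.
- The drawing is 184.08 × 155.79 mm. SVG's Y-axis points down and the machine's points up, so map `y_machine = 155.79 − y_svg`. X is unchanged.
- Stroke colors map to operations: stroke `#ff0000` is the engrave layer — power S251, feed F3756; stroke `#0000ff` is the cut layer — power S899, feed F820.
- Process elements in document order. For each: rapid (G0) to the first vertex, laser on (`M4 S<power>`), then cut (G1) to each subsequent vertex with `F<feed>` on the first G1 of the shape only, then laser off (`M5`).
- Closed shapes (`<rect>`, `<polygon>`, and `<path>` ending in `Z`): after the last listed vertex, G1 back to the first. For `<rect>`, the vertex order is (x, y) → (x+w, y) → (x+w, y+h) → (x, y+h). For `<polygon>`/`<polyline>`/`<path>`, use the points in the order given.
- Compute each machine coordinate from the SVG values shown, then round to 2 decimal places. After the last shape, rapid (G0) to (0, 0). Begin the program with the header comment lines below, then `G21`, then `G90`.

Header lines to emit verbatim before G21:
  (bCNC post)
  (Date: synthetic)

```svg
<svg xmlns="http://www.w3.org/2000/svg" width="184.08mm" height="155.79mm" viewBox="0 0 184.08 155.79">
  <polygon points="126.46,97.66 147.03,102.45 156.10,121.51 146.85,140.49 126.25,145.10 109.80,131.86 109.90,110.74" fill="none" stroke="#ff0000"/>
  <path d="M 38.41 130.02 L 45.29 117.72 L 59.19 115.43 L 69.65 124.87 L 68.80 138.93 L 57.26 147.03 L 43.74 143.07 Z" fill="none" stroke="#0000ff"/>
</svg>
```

(bCNC post)
(Date: synthetic)
G21
G90
G0 X126.46 Y58.13
M4 S251
G1 X147.03 Y53.34 F3756
G1 X156.10 Y34.28
G1 X146.85 Y15.30
G1 X126.25 Y10.69
G1 X109.80 Y23.93
G1 X109.90 Y45.05
G1 X126.46 Y58.13
M5
G0 X38.41 Y25.77
M4 S899
G1 X45.29 Y38.07 F820
G1 X59.19 Y40.36
G1 X69.65 Y30.92
G1 X68.80 Y16.86
G1 X57.26 Y8.76
G1 X43.74 Y12.72
G1 X38.41 Y25.77
M5
G0 X0.00 Y0.00

viewBox `0 0 184.08 155.79` with mm width/height → 1 unit = 1 mm. Flip: y_m = 155.79 − y_svg.

**Shape 1** — `<polygon>` regular polygon, stroke `#ff0000` → engrave (S251, F3756). Machine vertices: (126.46,58.13) → (147.03,53.34) → (156.10,34.28) → (146.85,15.30) → (126.25,10.69) → (109.80,23.93) → (109.90,45.05) → (126.46,58.13). Closed: final G1 returns to the first vertex.

**Shape 2** — `<path>` regular polygon, stroke `#0000ff` → cut (S899, F820). Machine vertices: (38.41,25.77) → (45.29,38.07) → (59.19,40.36) → (69.65,30.92) → (68.80,16.86) → (57.26,8.76) → (43.74,12.72) → (38.41,25.77). Closed: final G1 returns to the first vertex.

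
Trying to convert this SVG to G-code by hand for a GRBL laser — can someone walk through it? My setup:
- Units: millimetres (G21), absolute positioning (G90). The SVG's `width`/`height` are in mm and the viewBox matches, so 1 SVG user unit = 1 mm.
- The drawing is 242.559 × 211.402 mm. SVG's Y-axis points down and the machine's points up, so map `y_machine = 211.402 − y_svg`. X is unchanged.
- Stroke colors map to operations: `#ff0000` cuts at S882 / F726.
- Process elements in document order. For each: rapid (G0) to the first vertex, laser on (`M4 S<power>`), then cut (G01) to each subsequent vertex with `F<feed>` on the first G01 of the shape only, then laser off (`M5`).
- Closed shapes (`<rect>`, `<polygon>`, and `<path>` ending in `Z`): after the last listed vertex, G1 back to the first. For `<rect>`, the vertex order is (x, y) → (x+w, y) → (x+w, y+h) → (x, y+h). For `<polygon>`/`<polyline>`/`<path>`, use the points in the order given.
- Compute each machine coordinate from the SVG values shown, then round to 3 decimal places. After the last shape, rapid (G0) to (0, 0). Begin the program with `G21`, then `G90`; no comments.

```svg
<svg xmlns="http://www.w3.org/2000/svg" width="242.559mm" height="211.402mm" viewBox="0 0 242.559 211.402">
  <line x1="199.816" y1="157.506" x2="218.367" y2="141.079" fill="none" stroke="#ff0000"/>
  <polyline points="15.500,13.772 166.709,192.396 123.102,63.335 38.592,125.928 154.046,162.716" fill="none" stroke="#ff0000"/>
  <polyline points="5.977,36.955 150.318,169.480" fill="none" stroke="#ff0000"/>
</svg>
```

Since the viewBox matches the mm dimensions, user units are millimetres directly. The only transform is the Y-flip y_m = 211.402 − y_svg.

Shape 1 is a line segment drawn with `<line>`. Its stroke #ff0000 means cut at S882, F726. After flipping Y the toolpath is (199.816,53.896) → (218.367,70.323).

Shape 2 is a open polyline drawn with `<polyline>`. Its stroke #ff0000 means cut at S882, F726. After flipping Y the toolpath is (15.500,197.630) → (166.709,19.006) → (123.102,148.067) → (38.592,85.474) → (154.046,48.686).

Shape 3 is a line segment drawn with `<polyline>`. Its stroke #ff0000 means cut at S882, F726. After flipping Y the toolpath is (5.977,174.447) → (150.318,41.922).

G21
G90
G0 X199.816 Y53.896
M4 S882
G01 X218.367 Y70.323 F726
M5
G0 X15.500 Y197.630
M4 S882
G01 X166.709 Y19.006 F726
G01 X123.102 Y148.067
G01 X38.592 Y85.474
G01 X154.046 Y48.686
M5
G0 X5.977 Y174.447
M4 S882
G01 X150.318 Y41.922 F726
M5
G0 X0.000 Y0.000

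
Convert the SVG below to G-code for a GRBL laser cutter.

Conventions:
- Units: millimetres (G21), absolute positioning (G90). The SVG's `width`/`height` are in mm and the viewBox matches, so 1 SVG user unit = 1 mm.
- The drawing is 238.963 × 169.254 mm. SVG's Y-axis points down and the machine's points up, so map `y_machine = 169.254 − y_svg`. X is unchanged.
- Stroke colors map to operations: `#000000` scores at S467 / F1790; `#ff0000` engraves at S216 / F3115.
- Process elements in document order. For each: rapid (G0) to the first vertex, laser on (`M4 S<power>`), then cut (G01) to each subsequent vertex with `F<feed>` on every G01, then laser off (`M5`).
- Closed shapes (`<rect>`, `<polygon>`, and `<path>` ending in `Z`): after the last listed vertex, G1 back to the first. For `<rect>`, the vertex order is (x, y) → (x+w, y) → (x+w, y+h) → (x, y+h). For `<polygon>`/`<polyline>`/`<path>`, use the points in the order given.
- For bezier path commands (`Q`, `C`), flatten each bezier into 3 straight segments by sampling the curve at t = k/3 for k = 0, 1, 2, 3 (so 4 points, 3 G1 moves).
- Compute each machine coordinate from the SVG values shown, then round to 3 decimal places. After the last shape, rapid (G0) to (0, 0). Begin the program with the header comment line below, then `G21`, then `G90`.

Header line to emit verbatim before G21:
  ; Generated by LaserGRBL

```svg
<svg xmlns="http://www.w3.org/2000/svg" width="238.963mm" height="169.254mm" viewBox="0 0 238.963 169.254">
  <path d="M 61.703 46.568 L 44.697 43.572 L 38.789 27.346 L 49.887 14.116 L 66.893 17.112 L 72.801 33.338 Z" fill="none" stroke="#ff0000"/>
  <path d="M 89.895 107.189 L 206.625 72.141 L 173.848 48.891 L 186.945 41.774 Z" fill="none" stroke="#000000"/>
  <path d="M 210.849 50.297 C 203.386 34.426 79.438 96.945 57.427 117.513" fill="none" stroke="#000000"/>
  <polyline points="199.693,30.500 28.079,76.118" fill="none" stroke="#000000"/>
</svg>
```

1 u = 1 mm; y_m = 169.254 − y.

[1] `<path>` regular polygon, #ff0000→engrave S216 F3115: (61.703,122.686) → (44.697,125.682) → (38.789,141.908) → (49.887,155.138) → (66.893,152.142) → (72.801,135.916) → (61.703,122.686) (closed)

[2] `<path>` closed polygon, #000000→score S467 F1790: (89.895,62.065) → (206.625,97.113) → (173.848,120.363) → (186.945,127.480) → (89.895,62.065) (closed)

[3] `<path>` cubic bezier, #000000→score S467 F1790: (210.849,118.957) → (172.647,113.155) → (105.327,81.836) → (57.427,51.741)

[4] `<polyline>` line segment, #000000→score S467 F1790: (199.693,138.754) → (28.079,93.136)

; Generated by LaserGRBL
G21
G90
G0 X61.703 Y122.686
M4 S216
G01 X44.697 Y125.682 F3115
G01 X38.789 Y141.908 F3115
G01 X49.887 Y155.138 F3115
G01 X66.893 Y152.142 F3115
G01 X72.801 Y135.916 F3115
G01 X61.703 Y122.686 F3115
M5
G0 X89.895 Y62.065
M4 S467
G01 X206.625 Y97.113 F1790
G01 X173.848 Y120.363 F1790
G01 X186.945 Y127.480 F1790
G01 X89.895 Y62.065 F1790
M5
G0 X210.849 Y118.957
M4 S467
G01 X172.647 Y113.155 F1790
G01 X105.327 Y81.836 F1790
G01 X57.427 Y51.741 F1790
M5
G0 X199.693 Y138.754
M4 S467
G01 X28.079 Y93.136 F1790
M5
G0 X0.000 Y0.000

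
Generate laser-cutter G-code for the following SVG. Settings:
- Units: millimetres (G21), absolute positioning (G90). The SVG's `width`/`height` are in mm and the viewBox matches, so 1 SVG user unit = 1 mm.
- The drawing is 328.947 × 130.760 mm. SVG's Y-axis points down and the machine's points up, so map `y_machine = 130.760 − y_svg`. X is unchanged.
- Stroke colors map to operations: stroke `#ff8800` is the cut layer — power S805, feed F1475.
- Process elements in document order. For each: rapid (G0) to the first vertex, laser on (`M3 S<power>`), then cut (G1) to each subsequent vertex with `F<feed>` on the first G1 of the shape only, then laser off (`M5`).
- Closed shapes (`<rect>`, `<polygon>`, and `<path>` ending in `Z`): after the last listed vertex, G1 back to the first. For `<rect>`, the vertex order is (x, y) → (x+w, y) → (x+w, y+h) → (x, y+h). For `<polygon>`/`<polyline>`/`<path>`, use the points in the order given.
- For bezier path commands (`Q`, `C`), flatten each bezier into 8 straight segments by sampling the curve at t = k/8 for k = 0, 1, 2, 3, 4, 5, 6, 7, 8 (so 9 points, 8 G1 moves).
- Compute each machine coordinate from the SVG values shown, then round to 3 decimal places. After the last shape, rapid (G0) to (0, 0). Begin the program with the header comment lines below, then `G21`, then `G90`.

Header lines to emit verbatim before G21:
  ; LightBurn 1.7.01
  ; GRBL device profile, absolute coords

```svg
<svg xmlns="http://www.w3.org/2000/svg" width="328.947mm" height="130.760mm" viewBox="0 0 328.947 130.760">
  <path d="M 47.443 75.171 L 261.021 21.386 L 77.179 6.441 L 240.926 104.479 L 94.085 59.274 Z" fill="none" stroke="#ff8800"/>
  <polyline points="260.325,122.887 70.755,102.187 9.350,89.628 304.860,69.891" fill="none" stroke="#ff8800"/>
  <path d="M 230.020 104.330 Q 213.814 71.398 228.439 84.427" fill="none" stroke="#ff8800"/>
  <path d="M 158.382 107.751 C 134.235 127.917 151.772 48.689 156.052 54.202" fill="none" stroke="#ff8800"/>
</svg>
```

; LightBurn 1.7.01
; GRBL device profile, absolute coords
G21
G90
G0 X47.443 Y55.589
M3 S805
G1 X261.021 Y109.374 F1475
G1 X77.179 Y124.319
G1 X240.926 Y26.281
G1 X94.085 Y71.486
G1 X47.443 Y55.589
M5
G0 X260.325 Y7.873
M3 S805
G1 X70.755 Y28.573 F1475
G1 X9.350 Y41.132
G1 X304.860 Y60.869
M5
G0 X230.020 Y26.430
M3 S805
G1 X226.450 Y33.945 F1475
G1 X223.844 Y40.023
G1 X222.201 Y44.666
G1 X221.522 Y47.872
G1 X221.806 Y49.641
G1 X223.053 Y49.975
G1 X225.264 Y48.872
G1 X228.439 Y46.333
M5
G0 X158.382 Y23.009
M3 S805
G1 X151.174 Y19.746 F1475
G1 X147.229 Y23.644
G1 X145.905 Y32.544
G1 X146.557 Y44.289
G1 X148.541 Y56.720
G1 X151.215 Y67.681
G1 X153.933 Y75.013
G1 X156.052 Y76.558
M5
G0 X0.000 Y0.000

viewBox `0 0 328.947 130.760` with mm width/height → 1 unit = 1 mm. Flip: y_m = 130.760 − y_svg.

**Shape 1** — `<path>` closed polygon, stroke `#ff8800` → cut (S805, F1475). Machine vertices: (47.443,55.589) → (261.021,109.374) → (77.179,124.319) → (240.926,26.281) → (94.085,71.486) → (47.443,55.589). Closed: final G1 returns to the first vertex.

**Shape 2** — `<polyline>` open polyline, stroke `#ff8800` → cut (S805, F1475). Machine vertices: (260.325,7.873) → (70.755,28.573) → (9.350,41.132) → (304.860,60.869). Open path.

**Shape 3** — `<path>` quadratic bezier, stroke `#ff8800` → cut (S805, F1475). Control points (SVG): P0=(230.020,104.330), P1=(213.814,71.398), P2=(228.439,84.427); sampled at t=k/8. Machine vertices: (230.020,26.430) → (226.450,33.945) → (223.844,40.023) → (222.201,44.666) → (221.522,47.872) → (221.806,49.641) → (223.053,49.975) → (225.264,48.872) → (228.439,46.333). Open path.

**Shape 4** — `<path>` cubic bezier, stroke `#ff8800` → cut (S805, F1475). Control points (SVG): P0=(158.382,107.751), P1=(134.235,127.917), P2=(151.772,48.689), P3=(156.052,54.202); sampled at t=k/8. Machine vertices: (158.382,23.009) → (151.174,19.746) → (147.229,23.644) → (145.905,32.544) → (146.557,44.289) → (148.541,56.720) → (151.215,67.681) → (153.933,75.013) → (156.052,76.558). Open path.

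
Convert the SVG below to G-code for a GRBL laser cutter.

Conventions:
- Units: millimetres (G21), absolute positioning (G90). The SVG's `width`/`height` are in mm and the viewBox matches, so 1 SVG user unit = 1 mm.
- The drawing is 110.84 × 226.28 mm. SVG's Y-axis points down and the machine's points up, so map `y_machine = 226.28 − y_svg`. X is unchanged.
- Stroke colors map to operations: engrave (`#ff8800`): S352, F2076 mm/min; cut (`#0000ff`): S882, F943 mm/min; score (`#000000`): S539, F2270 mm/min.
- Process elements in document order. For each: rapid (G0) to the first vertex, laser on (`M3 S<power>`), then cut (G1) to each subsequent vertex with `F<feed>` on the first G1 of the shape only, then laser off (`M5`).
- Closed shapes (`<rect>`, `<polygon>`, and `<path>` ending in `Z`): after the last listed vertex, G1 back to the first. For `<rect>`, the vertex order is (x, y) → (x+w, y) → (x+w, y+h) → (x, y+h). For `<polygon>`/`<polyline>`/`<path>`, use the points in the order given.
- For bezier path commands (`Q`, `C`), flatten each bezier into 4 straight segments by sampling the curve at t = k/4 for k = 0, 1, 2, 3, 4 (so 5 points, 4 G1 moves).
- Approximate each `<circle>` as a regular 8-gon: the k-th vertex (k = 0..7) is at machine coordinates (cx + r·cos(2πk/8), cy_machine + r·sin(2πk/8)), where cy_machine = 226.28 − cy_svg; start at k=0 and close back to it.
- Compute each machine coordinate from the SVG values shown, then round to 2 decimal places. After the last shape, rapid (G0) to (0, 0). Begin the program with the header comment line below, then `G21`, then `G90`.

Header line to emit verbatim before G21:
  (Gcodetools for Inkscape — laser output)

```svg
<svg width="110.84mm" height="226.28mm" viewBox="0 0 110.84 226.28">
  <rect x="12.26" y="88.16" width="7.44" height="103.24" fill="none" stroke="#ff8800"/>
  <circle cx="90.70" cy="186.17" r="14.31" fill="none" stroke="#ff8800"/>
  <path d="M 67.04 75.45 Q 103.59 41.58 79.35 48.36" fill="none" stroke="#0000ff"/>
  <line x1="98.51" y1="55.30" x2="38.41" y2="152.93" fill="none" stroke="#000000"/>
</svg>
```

(Gcodetools for Inkscape — laser output)
G21
G90
G0 X12.26 Y138.12
M3 S352
G1 X19.70 Y138.12 F2076
G1 X19.70 Y34.88
G1 X12.26 Y34.88
G1 X12.26 Y138.12
M5
G0 X105.01 Y40.11
M3 S352
G1 X100.82 Y50.23 F2076
G1 X90.70 Y54.42
G1 X80.58 Y50.23
G1 X76.39 Y40.11
G1 X80.58 Y29.99
G1 X90.70 Y25.80
G1 X100.82 Y29.99
G1 X105.01 Y40.11
M5
G0 X67.04 Y150.83
M3 S882
G1 X81.52 Y165.22 F943
G1 X88.39 Y174.54
G1 X87.67 Y178.77
G1 X79.35 Y177.92
M5
G0 X98.51 Y170.98
M3 S539
G1 X38.41 Y73.35 F2270
M5
G0 X0.00 Y0.00

Since the viewBox matches the mm dimensions, user units are millimetres directly. The only transform is the Y-flip y_m = 226.28 − y_svg.

Shape 1 is a rectangle drawn with `<rect>`. Its stroke #ff8800 means engrave at S352, F2076. After flipping Y the toolpath is (12.26,138.12) → (19.70,138.12) → (19.70,34.88) → (12.26,34.88) → (12.26,138.12), returning to the start.

Shape 2 is a circle drawn with `<circle>`. Its stroke #ff8800 means engrave at S352, F2076. After flipping Y the toolpath is (105.01,40.11) → (100.82,50.23) → (90.70,54.42) → (80.58,50.23) → (76.39,40.11) → (80.58,29.99) → (90.70,25.80) → (100.82,29.99) → (105.01,40.11), returning to the start.

Shape 3 is a quadratic bezier drawn with `<path>`. Its stroke #0000ff means cut at S882, F943. After flipping Y the toolpath is (67.04,150.83) → (81.52,165.22) → (88.39,174.54) → (87.67,178.77) → (79.35,177.92).

Shape 4 is a line segment drawn with `<line>`. Its stroke #000000 means score at S539, F2270. After flipping Y the toolpath is (98.51,170.98) → (38.41,73.35).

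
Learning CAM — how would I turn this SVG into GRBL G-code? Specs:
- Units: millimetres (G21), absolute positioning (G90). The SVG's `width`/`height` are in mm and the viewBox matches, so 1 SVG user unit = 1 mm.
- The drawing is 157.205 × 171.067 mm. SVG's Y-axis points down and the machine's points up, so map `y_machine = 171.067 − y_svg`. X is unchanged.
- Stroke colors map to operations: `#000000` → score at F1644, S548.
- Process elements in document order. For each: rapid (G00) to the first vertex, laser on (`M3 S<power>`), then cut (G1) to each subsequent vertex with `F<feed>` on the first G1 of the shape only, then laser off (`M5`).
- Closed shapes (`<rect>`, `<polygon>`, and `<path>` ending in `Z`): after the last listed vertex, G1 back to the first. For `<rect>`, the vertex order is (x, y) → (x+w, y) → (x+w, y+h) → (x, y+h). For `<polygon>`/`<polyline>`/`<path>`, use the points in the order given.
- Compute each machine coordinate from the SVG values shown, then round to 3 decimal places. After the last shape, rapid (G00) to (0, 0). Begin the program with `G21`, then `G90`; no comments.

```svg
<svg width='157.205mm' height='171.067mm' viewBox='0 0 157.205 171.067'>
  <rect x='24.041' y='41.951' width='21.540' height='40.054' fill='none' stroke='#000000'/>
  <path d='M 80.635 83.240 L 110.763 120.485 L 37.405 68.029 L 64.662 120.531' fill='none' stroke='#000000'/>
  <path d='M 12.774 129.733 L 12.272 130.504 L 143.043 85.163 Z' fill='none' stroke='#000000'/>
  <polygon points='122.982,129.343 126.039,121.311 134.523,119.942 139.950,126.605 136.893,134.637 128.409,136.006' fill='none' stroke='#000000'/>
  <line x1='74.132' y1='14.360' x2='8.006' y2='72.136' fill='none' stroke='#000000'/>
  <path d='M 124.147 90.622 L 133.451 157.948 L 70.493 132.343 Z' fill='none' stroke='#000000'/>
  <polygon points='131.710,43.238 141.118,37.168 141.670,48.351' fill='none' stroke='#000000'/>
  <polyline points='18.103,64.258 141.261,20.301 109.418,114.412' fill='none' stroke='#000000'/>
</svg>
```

G21
G90
G00 X24.041 Y129.116
M3 S548
G1 X45.581 Y129.116 F1644
G1 X45.581 Y89.062
G1 X24.041 Y89.062
G1 X24.041 Y129.116
M5
G00 X80.635 Y87.827
M3 S548
G1 X110.763 Y50.582 F1644
G1 X37.405 Y103.038
G1 X64.662 Y50.536
M5
G00 X12.774 Y41.334
M3 S548
G1 X12.272 Y40.563 F1644
G1 X143.043 Y85.904
G1 X12.774 Y41.334
M5
G00 X122.982 Y41.724
M3 S548
G1 X126.039 Y49.756 F1644
G1 X134.523 Y51.125
G1 X139.950 Y44.462
G1 X136.893 Y36.430
G1 X128.409 Y35.061
G1 X122.982 Y41.724
M5
G00 X74.132 Y156.707
M3 S548
G1 X8.006 Y98.931 F1644
M5
G00 X124.147 Y80.445
M3 S548
G1 X133.451 Y13.119 F1644
G1 X70.493 Y38.724
G1 X124.147 Y80.445
M5
G00 X131.710 Y127.829
M3 S548
G1 X141.118 Y133.899 F1644
G1 X141.670 Y122.716
G1 X131.710 Y127.829
M5
G00 X18.103 Y106.809
M3 S548
G1 X141.261 Y150.766 F1644
G1 X109.418 Y56.655
M5
G00 X0.000 Y0.000

viewBox `0 0 157.205 171.067` with mm width/height → 1 unit = 1 mm. Flip: y_m = 171.067 − y_svg.

**Shape 1** — `<rect>` rectangle, stroke `#000000` → score (S548, F1644). Machine vertices: (24.041,129.116) → (45.581,129.116) → (45.581,89.062) → (24.041,89.062) → (24.041,129.116). Closed: final G1 returns to the first vertex.

**Shape 2** — `<path>` open polyline, stroke `#000000` → score (S548, F1644). Machine vertices: (80.635,87.827) → (110.763,50.582) → (37.405,103.038) → (64.662,50.536). Open path.

**Shape 3** — `<path>` closed polygon, stroke `#000000` → score (S548, F1644). Machine vertices: (12.774,41.334) → (12.272,40.563) → (143.043,85.904) → (12.774,41.334). Closed: final G1 returns to the first vertex.

**Shape 4** — `<polygon>` regular polygon, stroke `#000000` → score (S548, F1644). Machine vertices: (122.982,41.724) → (126.039,49.756) → (134.523,51.125) → (139.950,44.462) → (136.893,36.430) → (128.409,35.061) → (122.982,41.724). Closed: final G1 returns to the first vertex.

**Shape 5** — `<line>` line segment, stroke `#000000` → score (S548, F1644). Machine vertices: (74.132,156.707) → (8.006,98.931). Open path.

**Shape 6** — `<path>` regular polygon, stroke `#000000` → score (S548, F1644). Machine vertices: (124.147,80.445) → (133.451,13.119) → (70.493,38.724) → (124.147,80.445). Closed: final G1 returns to the first vertex.

**Shape 7** — `<polygon>` regular polygon, stroke `#000000` → score (S548, F1644). Machine vertices: (131.710,127.829) → (141.118,133.899) → (141.670,122.716) → (131.710,127.829). Closed: final G1 returns to the first vertex.

**Shape 8** — `<polyline>` open polyline, stroke `#000000` → score (S548, F1644). Machine vertices: (18.103,106.809) → (141.261,150.766) → (109.418,56.655). Open path.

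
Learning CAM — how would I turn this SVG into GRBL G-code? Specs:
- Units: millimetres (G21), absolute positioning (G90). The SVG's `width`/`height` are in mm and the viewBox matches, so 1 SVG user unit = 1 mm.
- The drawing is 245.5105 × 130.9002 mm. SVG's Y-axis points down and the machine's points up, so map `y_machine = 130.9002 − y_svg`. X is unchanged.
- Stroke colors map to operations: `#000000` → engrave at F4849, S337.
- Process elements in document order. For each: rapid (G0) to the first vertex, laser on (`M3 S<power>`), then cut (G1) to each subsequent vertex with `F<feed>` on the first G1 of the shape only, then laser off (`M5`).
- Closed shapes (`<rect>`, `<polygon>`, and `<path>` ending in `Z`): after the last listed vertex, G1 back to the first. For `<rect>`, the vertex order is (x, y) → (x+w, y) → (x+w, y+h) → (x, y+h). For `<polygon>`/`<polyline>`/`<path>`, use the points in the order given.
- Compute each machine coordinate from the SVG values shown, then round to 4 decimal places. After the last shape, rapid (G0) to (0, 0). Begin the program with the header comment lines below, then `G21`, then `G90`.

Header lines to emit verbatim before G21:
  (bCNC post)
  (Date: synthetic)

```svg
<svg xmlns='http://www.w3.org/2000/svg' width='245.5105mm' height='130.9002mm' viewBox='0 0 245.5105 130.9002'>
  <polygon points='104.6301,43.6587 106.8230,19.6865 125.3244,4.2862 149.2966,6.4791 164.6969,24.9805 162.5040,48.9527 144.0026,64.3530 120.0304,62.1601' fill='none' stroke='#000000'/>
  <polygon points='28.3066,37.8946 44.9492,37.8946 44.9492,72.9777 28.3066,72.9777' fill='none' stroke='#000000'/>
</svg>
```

(bCNC post)
(Date: synthetic)
G21
G90
G0 X104.6301 Y87.2415
M3 S337
G1 X106.8230 Y111.2137 F4849
G1 X125.3244 Y126.6140
G1 X149.2966 Y124.4211
G1 X164.6969 Y105.9197
G1 X162.5040 Y81.9475
G1 X144.0026 Y66.5472
G1 X120.0304 Y68.7401
G1 X104.6301 Y87.2415
M5
G0 X28.3066 Y93.0056
M3 S337
G1 X44.9492 Y93.0056 F4849
G1 X44.9492 Y57.9225
G1 X28.3066 Y57.9225
G1 X28.3066 Y93.0056
M5
G0 X0.0000 Y0.0000

Since the viewBox matches the mm dimensions, user units are millimetres directly. The only transform is the Y-flip y_m = 130.9002 − y_svg.

Shape 1 is a regular polygon drawn with `<polygon>`. Its stroke #000000 means engrave at S337, F4849. After flipping Y the toolpath is (104.6301,87.2415) → (106.8230,111.2137) → (125.3244,126.6140) → (149.2966,124.4211) → (164.6969,105.9197) → (162.5040,81.9475) → (144.0026,66.5472) → (120.0304,68.7401) → (104.6301,87.2415), returning to the start.

Shape 2 is a rectangle drawn with `<polygon>`. Its stroke #000000 means engrave at S337, F4849. After flipping Y the toolpath is (28.3066,93.0056) → (44.9492,93.0056) → (44.9492,57.9225) → (28.3066,57.9225) → (28.3066,93.0056), returning to the start.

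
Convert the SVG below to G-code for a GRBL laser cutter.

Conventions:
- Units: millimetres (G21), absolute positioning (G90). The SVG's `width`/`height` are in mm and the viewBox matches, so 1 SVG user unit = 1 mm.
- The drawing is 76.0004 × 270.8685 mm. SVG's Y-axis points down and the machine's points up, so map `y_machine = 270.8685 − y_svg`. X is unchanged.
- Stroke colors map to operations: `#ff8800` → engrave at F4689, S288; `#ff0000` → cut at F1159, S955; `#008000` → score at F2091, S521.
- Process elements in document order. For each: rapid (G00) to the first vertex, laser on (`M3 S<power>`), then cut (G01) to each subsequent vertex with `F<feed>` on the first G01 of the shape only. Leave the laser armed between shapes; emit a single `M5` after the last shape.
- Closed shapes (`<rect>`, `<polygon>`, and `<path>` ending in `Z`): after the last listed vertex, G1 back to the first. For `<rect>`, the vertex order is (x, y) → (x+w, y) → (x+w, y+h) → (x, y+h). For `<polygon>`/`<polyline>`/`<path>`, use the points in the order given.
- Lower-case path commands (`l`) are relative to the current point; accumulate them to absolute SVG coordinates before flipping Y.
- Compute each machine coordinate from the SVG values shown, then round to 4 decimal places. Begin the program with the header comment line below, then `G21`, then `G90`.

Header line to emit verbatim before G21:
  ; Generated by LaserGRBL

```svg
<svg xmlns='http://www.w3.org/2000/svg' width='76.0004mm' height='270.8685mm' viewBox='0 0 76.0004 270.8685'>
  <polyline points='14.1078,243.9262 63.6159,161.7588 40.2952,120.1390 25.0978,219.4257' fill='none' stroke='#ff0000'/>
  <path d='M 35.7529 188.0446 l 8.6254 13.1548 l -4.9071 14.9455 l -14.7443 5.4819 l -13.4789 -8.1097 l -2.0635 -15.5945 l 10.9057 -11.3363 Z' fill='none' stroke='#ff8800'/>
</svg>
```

viewBox `0 0 76.0004 270.8685` with mm width/height → 1 unit = 1 mm. Flip: y_m = 270.8685 − y_svg.

**Shape 1** — `<polyline>` open polyline, stroke `#ff0000` → cut (S955, F1159). Machine vertices: (14.1078,26.9423) → (63.6159,109.1097) → (40.2952,150.7295) → (25.0978,51.4428). Open path.

**Shape 2** — `<path>` regular polygon, stroke `#ff8800` → engrave (S288, F4689). Machine vertices: (35.7529,82.8239) → (44.3783,69.6691) → (39.4712,54.7236) → (24.7269,49.2417) → (11.2480,57.3514) → (9.1845,72.9459) → (20.0902,84.2822) → (35.7529,82.8239). Closed: final G1 returns to the first vertex.

; Generated by LaserGRBL
G21
G90
G00 X14.1078 Y26.9423
M3 S955
G01 X63.6159 Y109.1097 F1159
G01 X40.2952 Y150.7295
G01 X25.0978 Y51.4428
G00 X35.7529 Y82.8239
M3 S288
G01 X44.3783 Y69.6691 F4689
G01 X39.4712 Y54.7236
G01 X24.7269 Y49.2417
G01 X11.2480 Y57.3514
G01 X9.1845 Y72.9459
G01 X20.0902 Y84.2822
G01 X35.7529 Y82.8239
M5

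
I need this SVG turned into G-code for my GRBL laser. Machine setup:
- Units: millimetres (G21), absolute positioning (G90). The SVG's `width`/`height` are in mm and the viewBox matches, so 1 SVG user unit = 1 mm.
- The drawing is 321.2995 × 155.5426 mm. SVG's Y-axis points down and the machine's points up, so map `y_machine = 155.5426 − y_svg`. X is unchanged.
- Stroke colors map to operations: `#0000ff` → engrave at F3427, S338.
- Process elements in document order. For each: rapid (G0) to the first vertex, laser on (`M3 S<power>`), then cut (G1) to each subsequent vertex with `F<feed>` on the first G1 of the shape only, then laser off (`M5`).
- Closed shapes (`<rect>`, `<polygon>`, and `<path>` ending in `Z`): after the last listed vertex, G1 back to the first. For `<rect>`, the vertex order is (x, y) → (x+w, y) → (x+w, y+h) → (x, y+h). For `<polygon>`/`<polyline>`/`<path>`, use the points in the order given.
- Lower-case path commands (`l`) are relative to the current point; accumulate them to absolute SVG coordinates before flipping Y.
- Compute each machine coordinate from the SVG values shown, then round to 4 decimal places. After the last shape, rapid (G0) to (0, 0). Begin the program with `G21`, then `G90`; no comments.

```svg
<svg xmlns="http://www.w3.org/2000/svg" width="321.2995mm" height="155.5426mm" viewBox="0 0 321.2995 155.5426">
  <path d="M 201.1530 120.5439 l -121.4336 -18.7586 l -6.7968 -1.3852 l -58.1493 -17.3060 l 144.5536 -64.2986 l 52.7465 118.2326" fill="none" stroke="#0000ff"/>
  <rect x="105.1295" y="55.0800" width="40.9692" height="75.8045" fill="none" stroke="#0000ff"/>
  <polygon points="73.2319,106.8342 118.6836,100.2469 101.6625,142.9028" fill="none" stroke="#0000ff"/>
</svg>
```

viewBox `0 0 321.2995 155.5426` with mm width/height → 1 unit = 1 mm. Flip: y_m = 155.5426 − y_svg.

**Shape 1** — `<path>` open polyline, stroke `#0000ff` → engrave (S338, F3427). Machine vertices: (201.1530,34.9987) → (79.7194,53.7573) → (72.9226,55.1425) → (14.7733,72.4485) → (159.3269,136.7471) → (212.0734,18.5145). Open path.

**Shape 2** — `<rect>` rectangle, stroke `#0000ff` → engrave (S338, F3427). Machine vertices: (105.1295,100.4626) → (146.0987,100.4626) → (146.0987,24.6581) → (105.1295,24.6581) → (105.1295,100.4626). Closed: final G1 returns to the first vertex.

**Shape 3** — `<polygon>` regular polygon, stroke `#0000ff` → engrave (S338, F3427). Machine vertices: (73.2319,48.7084) → (118.6836,55.2957) → (101.6625,12.6398) → (73.2319,48.7084). Closed: final G1 returns to the first vertex.

G21
G90
G0 X201.1530 Y34.9987
M3 S338
G1 X79.7194 Y53.7573 F3427
G1 X72.9226 Y55.1425
G1 X14.7733 Y72.4485
G1 X159.3269 Y136.7471
G1 X212.0734 Y18.5145
M5
G0 X105.1295 Y100.4626
M3 S338
G1 X146.0987 Y100.4626 F3427
G1 X146.0987 Y24.6581
G1 X105.1295 Y24.6581
G1 X105.1295 Y100.4626
M5
G0 X73.2319 Y48.7084
M3 S338
G1 X118.6836 Y55.2957 F3427
G1 X101.6625 Y12.6398
G1 X73.2319 Y48.7084
M5
G0 X0.0000 Y0.0000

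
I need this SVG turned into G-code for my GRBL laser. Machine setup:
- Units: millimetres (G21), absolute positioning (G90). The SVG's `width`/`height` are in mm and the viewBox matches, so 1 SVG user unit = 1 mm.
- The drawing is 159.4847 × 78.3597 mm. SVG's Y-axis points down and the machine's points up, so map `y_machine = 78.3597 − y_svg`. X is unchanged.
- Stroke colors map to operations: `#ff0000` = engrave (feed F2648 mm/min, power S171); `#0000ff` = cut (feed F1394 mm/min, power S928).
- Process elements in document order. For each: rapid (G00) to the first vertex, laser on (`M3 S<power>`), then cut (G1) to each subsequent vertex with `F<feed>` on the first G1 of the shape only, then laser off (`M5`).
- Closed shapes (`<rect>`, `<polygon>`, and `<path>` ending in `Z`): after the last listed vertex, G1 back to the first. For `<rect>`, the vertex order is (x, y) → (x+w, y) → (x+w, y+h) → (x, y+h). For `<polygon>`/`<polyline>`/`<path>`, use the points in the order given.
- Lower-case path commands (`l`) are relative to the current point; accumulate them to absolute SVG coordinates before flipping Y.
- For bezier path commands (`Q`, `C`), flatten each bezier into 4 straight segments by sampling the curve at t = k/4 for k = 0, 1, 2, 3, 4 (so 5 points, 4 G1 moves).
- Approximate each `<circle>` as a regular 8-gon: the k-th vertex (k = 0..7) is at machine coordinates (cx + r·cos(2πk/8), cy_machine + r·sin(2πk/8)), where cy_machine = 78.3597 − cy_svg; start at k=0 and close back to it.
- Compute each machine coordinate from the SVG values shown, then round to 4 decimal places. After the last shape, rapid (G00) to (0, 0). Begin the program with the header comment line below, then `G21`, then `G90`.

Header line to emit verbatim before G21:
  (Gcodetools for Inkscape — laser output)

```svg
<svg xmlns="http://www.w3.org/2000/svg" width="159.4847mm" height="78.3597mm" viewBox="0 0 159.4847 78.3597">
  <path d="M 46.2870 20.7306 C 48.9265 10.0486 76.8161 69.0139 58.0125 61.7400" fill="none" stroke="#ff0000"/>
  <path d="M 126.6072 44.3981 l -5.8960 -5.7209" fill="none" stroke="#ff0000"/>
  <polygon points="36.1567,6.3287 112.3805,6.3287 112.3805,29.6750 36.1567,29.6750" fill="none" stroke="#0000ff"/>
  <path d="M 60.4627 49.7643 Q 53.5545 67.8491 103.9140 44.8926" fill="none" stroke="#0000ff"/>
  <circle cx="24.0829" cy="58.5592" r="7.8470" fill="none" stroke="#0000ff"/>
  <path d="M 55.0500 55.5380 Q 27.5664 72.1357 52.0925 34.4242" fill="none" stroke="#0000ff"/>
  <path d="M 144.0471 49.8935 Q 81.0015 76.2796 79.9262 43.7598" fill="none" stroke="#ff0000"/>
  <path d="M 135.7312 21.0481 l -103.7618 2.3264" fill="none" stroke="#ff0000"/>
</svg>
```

(Gcodetools for Inkscape — laser output)
G21
G90
G00 X46.2870 Y57.6291
M3 S171
G1 X51.8769 Y54.7050 F2648
G1 X60.1909 Y38.4024
G1 X64.4843 Y21.4609
G1 X58.0125 Y16.6197
M5
G00 X126.6072 Y33.9616
M3 S171
G1 X120.7112 Y39.6825 F2648
M5
G00 X36.1567 Y72.0310
M3 S928
G1 X112.3805 Y72.0310 F1394
G1 X112.3805 Y48.6847
G1 X36.1567 Y48.6847
G1 X36.1567 Y72.0310
M5
G00 X60.4627 Y28.5954
M3 S928
G1 X60.5878 Y22.1181 F1394
G1 X67.8714 Y20.7709
G1 X82.3135 Y24.5539
G1 X103.9140 Y33.4671
M5
G00 X31.9299 Y19.8005
M3 S928
G1 X29.6316 Y25.3492 F1394
G1 X24.0829 Y27.6475
G1 X18.5342 Y25.3492
G1 X16.2359 Y19.8005
G1 X18.5342 Y14.2518
G1 X24.0829 Y11.9535
G1 X29.6316 Y14.2518
G1 X31.9299 Y19.8005
M5
G00 X55.0500 Y22.8217
M3 S928
G1 X44.5588 Y17.9172 F1394
G1 X40.5688 Y19.8013
G1 X43.0801 Y28.4741
G1 X52.0925 Y43.9355
M5
G00 X144.0471 Y28.4662
M3 S171
G1 X116.3974 Y18.9548 F2648
G1 X96.4941 Y16.8066
G1 X84.3370 Y22.0216
G1 X79.9262 Y34.5999
M5
G00 X135.7312 Y57.3116
M3 S171
G1 X31.9694 Y54.9852 F2648
M5
G00 X0.0000 Y0.0000

Since the viewBox matches the mm dimensions, user units are millimetres directly. The only transform is the Y-flip y_m = 78.3597 − y_svg.

Shape 1 is a cubic bezier drawn with `<path>`. Its stroke #ff0000 means engrave at S171, F2648. After flipping Y the toolpath is (46.2870,57.6291) → (51.8769,54.7050) → (60.1909,38.4024) → (64.4843,21.4609) → (58.0125,16.6197).

Shape 2 is a line segment drawn with `<path>`. Its stroke #ff0000 means engrave at S171, F2648. After flipping Y the toolpath is (126.6072,33.9616) → (120.7112,39.6825).

Shape 3 is a rectangle drawn with `<polygon>`. Its stroke #0000ff means cut at S928, F1394. After flipping Y the toolpath is (36.1567,72.0310) → (112.3805,72.0310) → (112.3805,48.6847) → (36.1567,48.6847) → (36.1567,72.0310), returning to the start.

Shape 4 is a quadratic bezier drawn with `<path>`. Its stroke #0000ff means cut at S928, F1394. After flipping Y the toolpath is (60.4627,28.5954) → (60.5878,22.1181) → (67.8714,20.7709) → (82.3135,24.5539) → (103.9140,33.4671).

Shape 5 is a circle drawn with `<circle>`. Its stroke #0000ff means cut at S928, F1394. After flipping Y the toolpath is (31.9299,19.8005) → (29.6316,25.3492) → (24.0829,27.6475) → (18.5342,25.3492) → (16.2359,19.8005) → (18.5342,14.2518) → (24.0829,11.9535) → (29.6316,14.2518) → (31.9299,19.8005), returning to the start.

Shape 6 is a quadratic bezier drawn with `<path>`. Its stroke #0000ff means cut at S928, F1394. After flipping Y the toolpath is (55.0500,22.8217) → (44.5588,17.9172) → (40.5688,19.8013) → (43.0801,28.4741) → (52.0925,43.9355).

Shape 7 is a quadratic bezier drawn with `<path>`. Its stroke #ff0000 means engrave at S171, F2648. After flipping Y the toolpath is (144.0471,28.4662) → (116.3974,18.9548) → (96.4941,16.8066) → (84.3370,22.0216) → (79.9262,34.5999).

Shape 8 is a line segment drawn with `<path>`. Its stroke #ff0000 means engrave at S171, F2648. After flipping Y the toolpath is (135.7312,57.3116) → (31.9694,54.9852).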